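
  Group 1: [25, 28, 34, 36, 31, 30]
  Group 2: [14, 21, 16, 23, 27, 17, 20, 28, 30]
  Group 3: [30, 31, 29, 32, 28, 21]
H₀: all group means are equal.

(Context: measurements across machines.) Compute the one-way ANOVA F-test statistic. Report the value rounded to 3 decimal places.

Group means [30.67, 21.78, 28.50], grand mean 26.238
SSB = Σnᵢ(x̄ᵢ−x̄)² = 327.421; SSW = ΣΣ(x−x̄ᵢ)² = 412.389
MSB = 327.421/2 = 163.7103; MSW = 412.389/18 = 22.9105
F = MSB/MSW = 7.1456
df = (2, 18)

test statistic = 7.146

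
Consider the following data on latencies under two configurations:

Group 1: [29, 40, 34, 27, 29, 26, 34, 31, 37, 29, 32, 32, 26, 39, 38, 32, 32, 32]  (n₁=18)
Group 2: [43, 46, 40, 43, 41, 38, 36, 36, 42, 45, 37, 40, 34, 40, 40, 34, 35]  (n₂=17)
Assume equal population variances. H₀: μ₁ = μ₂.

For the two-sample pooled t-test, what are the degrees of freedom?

degrees of freedom = 33

df = n₁ + n₂ − 2 = 18 + 17 − 2 = 33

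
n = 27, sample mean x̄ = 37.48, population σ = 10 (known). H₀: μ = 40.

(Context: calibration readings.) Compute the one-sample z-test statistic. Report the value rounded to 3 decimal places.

test statistic = -1.309

SE = σ/√n = 10/√27 = 1.9245
z = (x̄−μ₀)/SE = (37.48−40)/1.9245 = -1.3094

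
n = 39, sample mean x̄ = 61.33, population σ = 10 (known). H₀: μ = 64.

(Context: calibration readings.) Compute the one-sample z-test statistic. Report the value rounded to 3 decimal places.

SE = σ/√n = 10/√39 = 1.6013
z = (x̄−μ₀)/SE = (61.33−64)/1.6013 = -1.6674

test statistic = -1.667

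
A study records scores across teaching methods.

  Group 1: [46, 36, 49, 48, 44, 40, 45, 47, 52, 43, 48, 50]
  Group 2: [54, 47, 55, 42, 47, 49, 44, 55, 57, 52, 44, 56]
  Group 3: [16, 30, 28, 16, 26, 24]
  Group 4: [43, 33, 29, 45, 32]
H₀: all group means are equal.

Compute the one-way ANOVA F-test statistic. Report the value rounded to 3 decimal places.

test statistic = 36.325

Group means [45.67, 50.17, 23.33, 36.40], grand mean 42.057
SSB = Σnᵢ(x̄ᵢ−x̄)² = 3209.019; SSW = ΣΣ(x−x̄ᵢ)² = 912.867
MSB = 3209.019/3 = 1069.6730; MSW = 912.867/31 = 29.4473
F = MSB/MSW = 36.3250
df = (3, 31)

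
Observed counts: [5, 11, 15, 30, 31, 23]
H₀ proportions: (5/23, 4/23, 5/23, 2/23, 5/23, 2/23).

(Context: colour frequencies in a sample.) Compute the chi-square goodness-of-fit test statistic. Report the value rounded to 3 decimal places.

n = 115; E_i = n·p_i = [25.00, 20.00, 25.00, 10.00, 25.00, 10.00]
χ² = (5−25.00)²/25.00 + (11−20.00)²/20.00 + (15−25.00)²/25.00 + (30−10.00)²/10.00 + (31−25.00)²/25.00 + (23−10.00)²/10.00 = 82.3900
df = 5

test statistic = 82.390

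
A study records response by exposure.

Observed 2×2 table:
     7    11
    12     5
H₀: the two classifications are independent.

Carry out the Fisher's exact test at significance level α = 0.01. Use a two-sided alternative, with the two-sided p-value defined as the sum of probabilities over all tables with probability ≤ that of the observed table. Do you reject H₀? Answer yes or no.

Margins: r₁=18, r₂=17, c₁=19, c₂=16, n=35
p_obs = C(18,7)·C(17,12)/C(35,19); sum pmf over tables with pmf ≤ p_obs
p-value (two-sided) = 0.09222
At α=0.01: p ≥ α → fail to reject H₀

reject H₀: no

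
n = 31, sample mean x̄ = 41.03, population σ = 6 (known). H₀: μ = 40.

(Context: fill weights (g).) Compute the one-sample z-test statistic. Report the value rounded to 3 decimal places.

SE = σ/√n = 6/√31 = 1.0776
z = (x̄−μ₀)/SE = (41.03−40)/1.0776 = 0.9558

test statistic = 0.956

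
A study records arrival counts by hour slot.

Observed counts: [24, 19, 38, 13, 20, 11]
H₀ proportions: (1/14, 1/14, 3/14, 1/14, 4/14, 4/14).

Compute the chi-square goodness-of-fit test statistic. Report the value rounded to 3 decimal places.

test statistic = 67.369

n = 125; E_i = n·p_i = [8.93, 8.93, 26.79, 8.93, 35.71, 35.71]
χ² = (24−8.93)²/8.93 + (19−8.93)²/8.93 + (38−26.79)²/26.79 + (13−8.93)²/8.93 + (20−35.71)²/35.71 + (11−35.71)²/35.71 = 67.3693
df = 5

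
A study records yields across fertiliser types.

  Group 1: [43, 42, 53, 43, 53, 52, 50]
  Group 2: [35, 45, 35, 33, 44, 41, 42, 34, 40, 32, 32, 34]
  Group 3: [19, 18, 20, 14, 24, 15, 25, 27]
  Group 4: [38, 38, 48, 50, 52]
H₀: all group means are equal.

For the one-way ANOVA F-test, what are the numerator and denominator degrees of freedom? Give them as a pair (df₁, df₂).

k = 4 groups, N = 32 total
df = (k−1, N−k) = (4−1, 32−4) = (3, 28)

degrees of freedom = [3, 28]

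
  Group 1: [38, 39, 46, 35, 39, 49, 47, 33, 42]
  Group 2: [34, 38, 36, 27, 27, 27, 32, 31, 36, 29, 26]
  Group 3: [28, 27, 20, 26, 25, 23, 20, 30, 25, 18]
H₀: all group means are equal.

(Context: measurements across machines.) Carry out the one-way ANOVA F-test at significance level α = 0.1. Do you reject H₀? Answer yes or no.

Group means [40.89, 31.18, 24.20], grand mean 31.767
SSB = Σnᵢ(x̄ᵢ−x̄)² = 1325.241; SSW = ΣΣ(x−x̄ᵢ)² = 564.125
MSB = 1325.241/2 = 662.6207; MSW = 564.125/27 = 20.8935
F = MSB/MSW = 31.7142
df = (2, 27)
p-value (upper-tail) = 0.00000
At α=0.1: p < α → reject H₀

reject H₀: yes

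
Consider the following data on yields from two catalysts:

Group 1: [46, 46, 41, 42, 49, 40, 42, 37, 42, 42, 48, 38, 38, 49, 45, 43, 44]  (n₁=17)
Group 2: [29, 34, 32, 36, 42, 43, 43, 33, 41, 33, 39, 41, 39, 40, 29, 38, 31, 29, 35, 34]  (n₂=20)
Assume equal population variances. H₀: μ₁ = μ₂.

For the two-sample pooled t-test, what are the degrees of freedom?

degrees of freedom = 35

df = n₁ + n₂ − 2 = 17 + 20 − 2 = 35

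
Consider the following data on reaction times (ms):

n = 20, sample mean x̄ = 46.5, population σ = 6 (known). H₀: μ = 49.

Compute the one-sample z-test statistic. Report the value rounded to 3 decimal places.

test statistic = -1.863

SE = σ/√n = 6/√20 = 1.3416
z = (x̄−μ₀)/SE = (46.5−49)/1.3416 = -1.8634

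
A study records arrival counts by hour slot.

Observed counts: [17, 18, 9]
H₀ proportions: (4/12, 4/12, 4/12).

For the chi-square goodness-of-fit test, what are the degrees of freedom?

degrees of freedom = 2

df = k − 1 = 3 − 1 = 2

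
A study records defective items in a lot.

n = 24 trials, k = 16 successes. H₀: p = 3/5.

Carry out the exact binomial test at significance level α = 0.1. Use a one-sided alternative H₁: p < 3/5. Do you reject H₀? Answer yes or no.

Exact binomial: n=24, k=16, p₀=3/5=0.6000
P(X≤16) from Σ C(n,i)·p₀^i·(1−p₀)^(n−i)
p-value (one-sided, H₁ less) = 0.80805
At α=0.1: p ≥ α → fail to reject H₀

reject H₀: no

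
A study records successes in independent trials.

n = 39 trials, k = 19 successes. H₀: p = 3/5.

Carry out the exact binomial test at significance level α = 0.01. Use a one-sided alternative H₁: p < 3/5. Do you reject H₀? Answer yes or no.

Exact binomial: n=39, k=19, p₀=3/5=0.6000
P(X≤19) from Σ C(n,i)·p₀^i·(1−p₀)^(n−i)
p-value (one-sided, H₁ less) = 0.10206
At α=0.01: p ≥ α → fail to reject H₀

reject H₀: no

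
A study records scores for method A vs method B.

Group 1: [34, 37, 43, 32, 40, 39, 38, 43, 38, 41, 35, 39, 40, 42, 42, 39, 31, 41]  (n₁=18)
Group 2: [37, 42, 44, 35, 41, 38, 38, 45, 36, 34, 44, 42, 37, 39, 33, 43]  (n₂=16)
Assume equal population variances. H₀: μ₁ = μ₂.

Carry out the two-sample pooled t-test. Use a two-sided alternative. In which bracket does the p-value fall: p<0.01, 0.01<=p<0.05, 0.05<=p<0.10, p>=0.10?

p-value bracket: p>=0.10

x̄₁=38.556, s₁=3.568, n₁=18
x̄₂=39.250, s₂=3.821, n₂=16
s_p² = [17·3.568² + 15·3.821²]/32 = 13.6076
SE = √(s_p²·(1/18+1/16)) = 1.2675
t = (38.556−39.250)/1.2675 = -0.5479
df = 32
p-value (two-sided) = 0.58756
→ bracket: p>=0.10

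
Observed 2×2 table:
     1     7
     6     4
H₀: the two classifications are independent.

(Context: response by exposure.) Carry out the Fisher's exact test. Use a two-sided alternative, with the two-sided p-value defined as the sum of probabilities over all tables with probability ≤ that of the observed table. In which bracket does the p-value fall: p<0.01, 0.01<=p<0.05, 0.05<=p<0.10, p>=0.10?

Margins: r₁=8, r₂=10, c₁=7, c₂=11, n=18
p_obs = C(8,1)·C(10,6)/C(18,7); sum pmf over tables with pmf ≤ p_obs
p-value (two-sided) = 0.06561
→ bracket: 0.05<=p<0.10

p-value bracket: 0.05<=p<0.10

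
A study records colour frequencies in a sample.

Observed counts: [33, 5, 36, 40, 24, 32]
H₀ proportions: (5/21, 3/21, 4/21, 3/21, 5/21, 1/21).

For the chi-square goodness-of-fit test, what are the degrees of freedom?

degrees of freedom = 5

df = k − 1 = 6 − 1 = 5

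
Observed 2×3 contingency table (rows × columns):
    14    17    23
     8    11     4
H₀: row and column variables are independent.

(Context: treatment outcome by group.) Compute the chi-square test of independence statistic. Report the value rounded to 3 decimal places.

test statistic = 4.549

Row totals [54, 23], col totals [22, 28, 27], n=77
χ² = (14−15.43)²/15.43 + (17−19.64)²/19.64 + (23−18.94)²/18.94 + (8−6.57)²/6.57 + (11−8.36)²/8.36 + (4−8.06)²/8.06 = 4.5493
df = 2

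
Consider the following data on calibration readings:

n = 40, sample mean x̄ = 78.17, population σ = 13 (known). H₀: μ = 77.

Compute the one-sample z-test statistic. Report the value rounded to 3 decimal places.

SE = σ/√n = 13/√40 = 2.0555
z = (x̄−μ₀)/SE = (78.17−77)/2.0555 = 0.5692

test statistic = 0.569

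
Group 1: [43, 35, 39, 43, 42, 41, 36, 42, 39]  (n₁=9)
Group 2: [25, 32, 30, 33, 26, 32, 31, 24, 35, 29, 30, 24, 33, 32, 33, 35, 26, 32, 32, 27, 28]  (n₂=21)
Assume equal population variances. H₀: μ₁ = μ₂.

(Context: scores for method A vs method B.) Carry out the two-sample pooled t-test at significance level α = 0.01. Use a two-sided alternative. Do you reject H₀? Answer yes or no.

x̄₁=40.000, s₁=2.958, n₁=9
x̄₂=29.952, s₂=3.471, n₂=21
s_p² = [8·2.958² + 20·3.471²]/28 = 11.1054
SE = √(s_p²·(1/9+1/21)) = 1.3277
t = (40.000−29.952)/1.3277 = 7.5677
df = 28
p-value (two-sided) = 0.00000
At α=0.01: p < α → reject H₀

reject H₀: yes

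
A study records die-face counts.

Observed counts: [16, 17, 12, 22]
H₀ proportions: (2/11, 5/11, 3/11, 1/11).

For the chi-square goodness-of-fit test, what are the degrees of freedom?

df = k − 1 = 4 − 1 = 3

degrees of freedom = 3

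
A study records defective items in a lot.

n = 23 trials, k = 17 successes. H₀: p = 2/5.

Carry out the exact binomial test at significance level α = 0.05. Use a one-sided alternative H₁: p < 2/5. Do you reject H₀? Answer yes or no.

Exact binomial: n=23, k=17, p₀=2/5=0.4000
P(X≤17) from Σ C(n,i)·p₀^i·(1−p₀)^(n−i)
p-value (one-sided, H₁ less) = 0.99978
At α=0.05: p ≥ α → fail to reject H₀

reject H₀: no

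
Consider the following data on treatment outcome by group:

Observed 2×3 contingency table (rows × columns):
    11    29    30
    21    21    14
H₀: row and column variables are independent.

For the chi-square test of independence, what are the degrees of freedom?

degrees of freedom = 2

df = (r−1)(c−1) = (2−1)·(3−1) = 2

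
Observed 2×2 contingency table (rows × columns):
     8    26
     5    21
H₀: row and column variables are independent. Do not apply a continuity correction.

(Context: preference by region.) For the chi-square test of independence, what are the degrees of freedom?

df = (r−1)(c−1) = (2−1)·(2−1) = 1

degrees of freedom = 1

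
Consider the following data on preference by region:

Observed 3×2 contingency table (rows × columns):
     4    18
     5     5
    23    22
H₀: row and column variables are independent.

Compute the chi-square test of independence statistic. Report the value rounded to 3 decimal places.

test statistic = 6.934

Row totals [22, 10, 45], col totals [32, 45], n=77
χ² = (4−9.14)²/9.14 + (18−12.86)²/12.86 + (5−4.16)²/4.16 + (5−5.84)²/5.84 + (23−18.70)²/18.70 + (22−26.30)²/26.30 = 6.9342
df = 2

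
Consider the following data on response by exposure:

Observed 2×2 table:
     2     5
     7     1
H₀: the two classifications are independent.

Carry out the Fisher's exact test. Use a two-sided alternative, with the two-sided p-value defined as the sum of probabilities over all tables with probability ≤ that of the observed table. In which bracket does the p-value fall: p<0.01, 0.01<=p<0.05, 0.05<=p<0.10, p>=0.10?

Margins: r₁=7, r₂=8, c₁=9, c₂=6, n=15
p_obs = C(7,2)·C(8,7)/C(15,9); sum pmf over tables with pmf ≤ p_obs
p-value (two-sided) = 0.04056
→ bracket: 0.01<=p<0.05

p-value bracket: 0.01<=p<0.05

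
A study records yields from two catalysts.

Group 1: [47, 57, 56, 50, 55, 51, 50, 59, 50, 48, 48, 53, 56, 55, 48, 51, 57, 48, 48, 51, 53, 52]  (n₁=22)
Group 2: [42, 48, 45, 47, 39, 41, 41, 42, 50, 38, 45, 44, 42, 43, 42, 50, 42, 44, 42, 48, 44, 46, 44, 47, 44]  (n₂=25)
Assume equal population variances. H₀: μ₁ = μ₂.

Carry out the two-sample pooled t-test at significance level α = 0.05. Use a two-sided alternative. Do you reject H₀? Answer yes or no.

x̄₁=51.955, s₁=3.592, n₁=22
x̄₂=44.000, s₂=3.109, n₂=25
s_p² = [21·3.592² + 24·3.109²]/45 = 11.1768
SE = √(s_p²·(1/22+1/25)) = 0.9773
t = (51.955−44.000)/0.9773 = 8.1393
df = 45
p-value (two-sided) = 0.00000
At α=0.05: p < α → reject H₀

reject H₀: yes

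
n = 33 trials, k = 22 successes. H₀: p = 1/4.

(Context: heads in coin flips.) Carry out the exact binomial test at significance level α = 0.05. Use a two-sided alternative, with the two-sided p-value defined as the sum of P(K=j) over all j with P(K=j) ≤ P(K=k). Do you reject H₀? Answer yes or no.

Exact binomial: n=33, k=22, p₀=1/4=0.2500
P(X=j) = C(n,j)·p₀^j·(1−p₀)^(n−j); p = Σ P(X=j) over j with P(X=j) ≤ P(X=22)
p-value (two-sided) = 0.00000
At α=0.05: p < α → reject H₀

reject H₀: yes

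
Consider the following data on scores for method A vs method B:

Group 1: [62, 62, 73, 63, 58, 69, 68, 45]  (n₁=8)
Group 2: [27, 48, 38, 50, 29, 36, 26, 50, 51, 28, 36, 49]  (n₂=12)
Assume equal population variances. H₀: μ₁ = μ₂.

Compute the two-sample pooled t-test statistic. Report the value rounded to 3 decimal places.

test statistic = 5.410

x̄₁=62.500, s₁=8.536, n₁=8
x̄₂=39.000, s₂=10.090, n₂=12
s_p² = [7·8.536² + 11·10.090²]/18 = 90.5556
SE = √(s_p²·(1/8+1/12)) = 4.3435
t = (62.500−39.000)/4.3435 = 5.4104
df = 18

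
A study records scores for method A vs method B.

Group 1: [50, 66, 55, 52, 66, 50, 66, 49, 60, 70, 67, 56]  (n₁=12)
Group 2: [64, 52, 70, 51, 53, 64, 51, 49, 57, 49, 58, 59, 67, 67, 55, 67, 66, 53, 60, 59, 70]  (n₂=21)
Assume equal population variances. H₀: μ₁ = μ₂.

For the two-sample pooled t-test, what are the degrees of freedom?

degrees of freedom = 31

df = n₁ + n₂ − 2 = 12 + 21 − 2 = 31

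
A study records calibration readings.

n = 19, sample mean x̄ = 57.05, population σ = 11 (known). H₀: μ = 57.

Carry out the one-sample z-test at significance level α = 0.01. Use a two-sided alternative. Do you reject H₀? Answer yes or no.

reject H₀: no

SE = σ/√n = 11/√19 = 2.5236
z = (x̄−μ₀)/SE = (57.05−57)/2.5236 = 0.0198
p-value (two-sided) = 0.98419
At α=0.01: p ≥ α → fail to reject H₀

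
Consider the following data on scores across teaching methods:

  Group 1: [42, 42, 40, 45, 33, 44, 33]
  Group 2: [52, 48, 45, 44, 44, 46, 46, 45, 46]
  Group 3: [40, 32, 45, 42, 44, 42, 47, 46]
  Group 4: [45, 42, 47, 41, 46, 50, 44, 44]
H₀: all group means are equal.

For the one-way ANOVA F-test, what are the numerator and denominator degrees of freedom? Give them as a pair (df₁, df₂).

k = 4 groups, N = 32 total
df = (k−1, N−k) = (4−1, 32−4) = (3, 28)

degrees of freedom = [3, 28]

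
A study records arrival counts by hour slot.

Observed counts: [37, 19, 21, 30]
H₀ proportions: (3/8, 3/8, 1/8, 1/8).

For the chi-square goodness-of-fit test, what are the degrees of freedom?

degrees of freedom = 3

df = k − 1 = 4 − 1 = 3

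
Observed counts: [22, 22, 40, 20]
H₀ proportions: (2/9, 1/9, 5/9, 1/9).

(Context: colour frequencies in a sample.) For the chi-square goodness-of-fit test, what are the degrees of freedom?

df = k − 1 = 4 − 1 = 3

degrees of freedom = 3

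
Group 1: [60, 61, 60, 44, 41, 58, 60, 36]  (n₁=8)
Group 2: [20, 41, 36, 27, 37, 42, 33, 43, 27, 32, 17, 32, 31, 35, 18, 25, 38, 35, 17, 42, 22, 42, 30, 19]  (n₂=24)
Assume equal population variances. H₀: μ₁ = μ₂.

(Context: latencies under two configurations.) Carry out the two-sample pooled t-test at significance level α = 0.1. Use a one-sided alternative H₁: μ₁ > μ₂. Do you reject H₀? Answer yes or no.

reject H₀: yes

x̄₁=52.500, s₁=10.337, n₁=8
x̄₂=30.875, s₂=8.674, n₂=24
s_p² = [7·10.337² + 23·8.674²]/30 = 82.6208
SE = √(s_p²·(1/8+1/24)) = 3.7108
t = (52.500−30.875)/3.7108 = 5.8276
df = 30
p-value (one-sided, H₁ greater) = 0.00000
At α=0.1: p < α → reject H₀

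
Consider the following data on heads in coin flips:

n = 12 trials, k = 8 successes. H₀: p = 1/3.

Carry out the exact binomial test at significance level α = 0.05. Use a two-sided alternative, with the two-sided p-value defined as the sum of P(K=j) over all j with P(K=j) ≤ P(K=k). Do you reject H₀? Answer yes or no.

Exact binomial: n=12, k=8, p₀=1/3=0.3333
P(X=j) = C(n,j)·p₀^j·(1−p₀)^(n−j); p = Σ P(X=j) over j with P(X=j) ≤ P(X=8)
p-value (two-sided) = 0.02647
At α=0.05: p < α → reject H₀

reject H₀: yes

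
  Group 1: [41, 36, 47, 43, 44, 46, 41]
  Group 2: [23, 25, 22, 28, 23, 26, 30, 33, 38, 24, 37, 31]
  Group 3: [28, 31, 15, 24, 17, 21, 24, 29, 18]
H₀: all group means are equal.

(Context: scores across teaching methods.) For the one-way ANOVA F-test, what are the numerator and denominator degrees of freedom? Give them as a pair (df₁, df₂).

degrees of freedom = [2, 25]

k = 3 groups, N = 28 total
df = (k−1, N−k) = (3−1, 28−3) = (2, 25)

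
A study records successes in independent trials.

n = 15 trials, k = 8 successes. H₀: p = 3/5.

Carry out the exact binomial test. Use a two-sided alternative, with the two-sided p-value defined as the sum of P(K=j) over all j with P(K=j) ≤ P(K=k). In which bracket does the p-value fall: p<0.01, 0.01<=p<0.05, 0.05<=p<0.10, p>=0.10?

p-value bracket: p>=0.10

Exact binomial: n=15, k=8, p₀=3/5=0.6000
P(X=j) = C(n,j)·p₀^j·(1−p₀)^(n−j); p = Σ P(X=j) over j with P(X=j) ≤ P(X=8)
p-value (two-sided) = 0.60746
→ bracket: p>=0.10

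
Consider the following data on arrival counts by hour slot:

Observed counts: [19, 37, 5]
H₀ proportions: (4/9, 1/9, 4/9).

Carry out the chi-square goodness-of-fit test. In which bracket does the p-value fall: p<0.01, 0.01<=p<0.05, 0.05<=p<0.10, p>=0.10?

n = 61; E_i = n·p_i = [27.11, 6.78, 27.11]
χ² = (19−27.11)²/27.11 + (37−6.78)²/6.78 + (5−27.11)²/27.11 = 155.2213
df = 2
p-value (upper-tail) = 0.00000
→ bracket: p<0.01

p-value bracket: p<0.01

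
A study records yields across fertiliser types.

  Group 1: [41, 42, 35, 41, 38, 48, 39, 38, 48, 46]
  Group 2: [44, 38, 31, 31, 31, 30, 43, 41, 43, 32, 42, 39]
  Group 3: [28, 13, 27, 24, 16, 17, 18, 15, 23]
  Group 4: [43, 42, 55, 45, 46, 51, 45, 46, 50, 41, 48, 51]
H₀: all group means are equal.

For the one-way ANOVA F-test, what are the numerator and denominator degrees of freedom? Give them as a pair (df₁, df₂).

degrees of freedom = [3, 39]

k = 4 groups, N = 43 total
df = (k−1, N−k) = (4−1, 43−4) = (3, 39)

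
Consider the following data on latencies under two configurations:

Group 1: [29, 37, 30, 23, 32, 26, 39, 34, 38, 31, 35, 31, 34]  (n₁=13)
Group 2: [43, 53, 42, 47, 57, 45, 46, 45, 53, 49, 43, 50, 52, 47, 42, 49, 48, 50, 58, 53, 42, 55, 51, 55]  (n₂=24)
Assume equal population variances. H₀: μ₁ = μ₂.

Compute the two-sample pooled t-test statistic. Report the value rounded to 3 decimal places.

x̄₁=32.231, s₁=4.640, n₁=13
x̄₂=48.958, s₂=4.885, n₂=24
s_p² = [12·4.640² + 23·4.885²]/35 = 23.0647
SE = √(s_p²·(1/13+1/24)) = 1.6539
t = (32.231−48.958)/1.6539 = -10.1143
df = 35

test statistic = -10.114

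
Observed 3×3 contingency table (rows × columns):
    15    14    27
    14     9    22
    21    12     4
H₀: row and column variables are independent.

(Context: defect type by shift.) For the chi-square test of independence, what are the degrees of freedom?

df = (r−1)(c−1) = (3−1)·(3−1) = 4

degrees of freedom = 4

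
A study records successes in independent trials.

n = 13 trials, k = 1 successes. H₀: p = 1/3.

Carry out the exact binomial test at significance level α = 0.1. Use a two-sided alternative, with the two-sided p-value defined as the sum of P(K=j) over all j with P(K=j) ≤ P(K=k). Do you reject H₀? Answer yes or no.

Exact binomial: n=13, k=1, p₀=1/3=0.3333
P(X=j) = C(n,j)·p₀^j·(1−p₀)^(n−j); p = Σ P(X=j) over j with P(X=j) ≤ P(X=1)
p-value (two-sided) = 0.07319
At α=0.1: p < α → reject H₀

reject H₀: yes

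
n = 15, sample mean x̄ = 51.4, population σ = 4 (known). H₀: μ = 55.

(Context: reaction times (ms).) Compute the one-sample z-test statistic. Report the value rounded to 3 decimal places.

test statistic = -3.486

SE = σ/√n = 4/√15 = 1.0328
z = (x̄−μ₀)/SE = (51.4−55)/1.0328 = -3.4857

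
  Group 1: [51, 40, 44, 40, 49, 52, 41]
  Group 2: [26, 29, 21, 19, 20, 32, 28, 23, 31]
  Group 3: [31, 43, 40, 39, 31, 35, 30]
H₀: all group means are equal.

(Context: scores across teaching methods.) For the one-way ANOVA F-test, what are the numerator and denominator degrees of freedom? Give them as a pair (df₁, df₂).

degrees of freedom = [2, 20]

k = 3 groups, N = 23 total
df = (k−1, N−k) = (3−1, 23−3) = (2, 20)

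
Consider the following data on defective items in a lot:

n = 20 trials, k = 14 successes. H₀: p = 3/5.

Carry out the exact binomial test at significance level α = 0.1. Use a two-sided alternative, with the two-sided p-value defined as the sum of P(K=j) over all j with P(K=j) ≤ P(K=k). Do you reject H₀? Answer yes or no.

reject H₀: no

Exact binomial: n=20, k=14, p₀=3/5=0.6000
P(X=j) = C(n,j)·p₀^j·(1−p₀)^(n−j); p = Σ P(X=j) over j with P(X=j) ≤ P(X=14)
p-value (two-sided) = 0.49467
At α=0.1: p ≥ α → fail to reject H₀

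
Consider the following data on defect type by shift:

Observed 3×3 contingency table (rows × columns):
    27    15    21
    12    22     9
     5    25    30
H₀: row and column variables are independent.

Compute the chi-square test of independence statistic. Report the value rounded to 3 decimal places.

test statistic = 25.529

Row totals [63, 43, 60], col totals [44, 62, 60], n=166
χ² = (27−16.70)²/16.70 + (15−23.53)²/23.53 + (21−22.77)²/22.77 + (12−11.40)²/11.40 + (22−16.06)²/16.06 + (9−15.54)²/15.54 + (5−15.90)²/15.90 + (25−22.41)²/22.41 + (30−21.69)²/21.69 = 25.5289
df = 4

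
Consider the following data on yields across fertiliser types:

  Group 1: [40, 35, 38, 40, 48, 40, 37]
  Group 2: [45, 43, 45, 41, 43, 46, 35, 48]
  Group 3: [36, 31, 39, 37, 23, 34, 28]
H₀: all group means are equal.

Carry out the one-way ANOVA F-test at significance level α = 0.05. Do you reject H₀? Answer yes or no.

Group means [39.71, 43.25, 32.57], grand mean 38.727
SSB = Σnᵢ(x̄ᵢ−x̄)² = 435.721; SSW = ΣΣ(x−x̄ᵢ)² = 400.643
MSB = 435.721/2 = 217.8604; MSW = 400.643/19 = 21.0865
F = MSB/MSW = 10.3318
df = (2, 19)
p-value (upper-tail) = 0.00092
At α=0.05: p < α → reject H₀

reject H₀: yes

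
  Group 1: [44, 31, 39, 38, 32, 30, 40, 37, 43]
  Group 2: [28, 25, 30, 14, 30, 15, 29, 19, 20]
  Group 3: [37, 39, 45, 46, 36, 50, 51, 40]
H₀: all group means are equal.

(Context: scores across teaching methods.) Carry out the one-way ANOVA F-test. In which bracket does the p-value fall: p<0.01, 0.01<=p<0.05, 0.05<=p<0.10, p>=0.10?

Group means [37.11, 23.33, 43.00], grand mean 34.154
SSB = Σnᵢ(x̄ᵢ−x̄)² = 1758.496; SSW = ΣΣ(x−x̄ᵢ)² = 776.889
MSB = 1758.496/2 = 879.2479; MSW = 776.889/23 = 33.7778
F = MSB/MSW = 26.0304
df = (2, 23)
p-value (upper-tail) = 0.00000
→ bracket: p<0.01

p-value bracket: p<0.01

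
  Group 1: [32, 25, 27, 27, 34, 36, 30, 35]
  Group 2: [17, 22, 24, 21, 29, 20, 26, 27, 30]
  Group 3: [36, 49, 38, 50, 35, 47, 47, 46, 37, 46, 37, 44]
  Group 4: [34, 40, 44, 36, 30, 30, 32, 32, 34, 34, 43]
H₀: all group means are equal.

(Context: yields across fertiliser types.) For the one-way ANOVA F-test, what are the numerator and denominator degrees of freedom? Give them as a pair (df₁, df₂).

k = 4 groups, N = 40 total
df = (k−1, N−k) = (4−1, 40−4) = (3, 36)

degrees of freedom = [3, 36]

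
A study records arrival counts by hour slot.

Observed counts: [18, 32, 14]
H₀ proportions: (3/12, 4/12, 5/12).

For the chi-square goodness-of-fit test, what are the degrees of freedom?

degrees of freedom = 2

df = k − 1 = 3 − 1 = 2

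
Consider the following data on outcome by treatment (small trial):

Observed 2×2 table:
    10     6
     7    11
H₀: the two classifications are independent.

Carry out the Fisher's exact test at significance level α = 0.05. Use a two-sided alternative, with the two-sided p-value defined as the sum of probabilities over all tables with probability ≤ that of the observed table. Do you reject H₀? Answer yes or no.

reject H₀: no

Margins: r₁=16, r₂=18, c₁=17, c₂=17, n=34
p_obs = C(16,10)·C(18,7)/C(34,17); sum pmf over tables with pmf ≤ p_obs
p-value (two-sided) = 0.30283
At α=0.05: p ≥ α → fail to reject H₀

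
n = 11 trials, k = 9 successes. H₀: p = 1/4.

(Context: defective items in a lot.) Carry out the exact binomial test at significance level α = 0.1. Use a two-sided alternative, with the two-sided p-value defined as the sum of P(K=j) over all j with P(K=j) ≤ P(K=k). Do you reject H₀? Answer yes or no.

Exact binomial: n=11, k=9, p₀=1/4=0.2500
P(X=j) = C(n,j)·p₀^j·(1−p₀)^(n−j); p = Σ P(X=j) over j with P(X=j) ≤ P(X=9)
p-value (two-sided) = 0.00013
At α=0.1: p < α → reject H₀

reject H₀: yes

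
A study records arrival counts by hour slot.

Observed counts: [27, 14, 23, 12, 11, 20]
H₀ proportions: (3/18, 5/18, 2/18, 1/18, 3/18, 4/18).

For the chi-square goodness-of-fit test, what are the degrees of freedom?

df = k − 1 = 6 − 1 = 5

degrees of freedom = 5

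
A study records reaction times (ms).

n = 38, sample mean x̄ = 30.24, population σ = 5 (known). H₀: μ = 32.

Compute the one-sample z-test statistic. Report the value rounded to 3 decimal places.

test statistic = -2.170

SE = σ/√n = 5/√38 = 0.8111
z = (x̄−μ₀)/SE = (30.24−32)/0.8111 = -2.1699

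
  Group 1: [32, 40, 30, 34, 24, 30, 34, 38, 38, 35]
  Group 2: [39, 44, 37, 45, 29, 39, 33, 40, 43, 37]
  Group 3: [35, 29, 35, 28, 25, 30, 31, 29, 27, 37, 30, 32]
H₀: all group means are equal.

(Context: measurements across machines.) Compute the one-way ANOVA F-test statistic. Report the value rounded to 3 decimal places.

Group means [33.50, 38.60, 30.67], grand mean 34.031
SSB = Σnᵢ(x̄ᵢ−x̄)² = 347.402; SSW = ΣΣ(x−x̄ᵢ)² = 561.567
MSB = 347.402/2 = 173.7010; MSW = 561.567/29 = 19.3644
F = MSB/MSW = 8.9701
df = (2, 29)

test statistic = 8.970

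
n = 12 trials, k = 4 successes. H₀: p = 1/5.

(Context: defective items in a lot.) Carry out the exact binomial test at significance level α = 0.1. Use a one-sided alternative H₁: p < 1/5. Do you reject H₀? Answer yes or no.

reject H₀: no

Exact binomial: n=12, k=4, p₀=1/5=0.2000
P(X≤4) from Σ C(n,i)·p₀^i·(1−p₀)^(n−i)
p-value (one-sided, H₁ less) = 0.92744
At α=0.1: p ≥ α → fail to reject H₀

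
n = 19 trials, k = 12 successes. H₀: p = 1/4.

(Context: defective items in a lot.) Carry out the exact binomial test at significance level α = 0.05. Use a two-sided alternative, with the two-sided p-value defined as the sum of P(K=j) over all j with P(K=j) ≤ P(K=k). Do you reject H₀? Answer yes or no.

reject H₀: yes

Exact binomial: n=19, k=12, p₀=1/4=0.2500
P(X=j) = C(n,j)·p₀^j·(1−p₀)^(n−j); p = Σ P(X=j) over j with P(X=j) ≤ P(X=12)
p-value (two-sided) = 0.00048
At α=0.05: p < α → reject H₀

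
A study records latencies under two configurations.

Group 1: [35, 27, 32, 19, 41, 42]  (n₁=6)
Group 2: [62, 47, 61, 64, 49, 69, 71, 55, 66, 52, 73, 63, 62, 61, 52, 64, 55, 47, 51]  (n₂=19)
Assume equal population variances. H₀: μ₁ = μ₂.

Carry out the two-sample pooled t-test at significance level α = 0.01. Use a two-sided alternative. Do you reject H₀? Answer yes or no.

reject H₀: yes

x̄₁=32.667, s₁=8.733, n₁=6
x̄₂=59.158, s₂=8.036, n₂=19
s_p² = [5·8.733² + 18·8.036²]/23 = 67.1243
SE = √(s_p²·(1/6+1/19)) = 3.8367
t = (32.667−59.158)/3.8367 = -6.9047
df = 23
p-value (two-sided) = 0.00000
At α=0.01: p < α → reject H₀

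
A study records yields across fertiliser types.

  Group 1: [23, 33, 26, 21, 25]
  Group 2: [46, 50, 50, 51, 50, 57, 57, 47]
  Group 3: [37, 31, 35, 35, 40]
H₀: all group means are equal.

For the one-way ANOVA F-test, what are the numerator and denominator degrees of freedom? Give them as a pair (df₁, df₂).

degrees of freedom = [2, 15]

k = 3 groups, N = 18 total
df = (k−1, N−k) = (3−1, 18−3) = (2, 15)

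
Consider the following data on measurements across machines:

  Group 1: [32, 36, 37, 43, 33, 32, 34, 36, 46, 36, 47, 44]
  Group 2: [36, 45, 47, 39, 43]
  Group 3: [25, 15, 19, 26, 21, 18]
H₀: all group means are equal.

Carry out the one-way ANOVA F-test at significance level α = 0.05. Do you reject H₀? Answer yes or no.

reject H₀: yes

Group means [38.00, 42.00, 20.67], grand mean 34.348
SSB = Σnᵢ(x̄ᵢ−x̄)² = 1575.884; SSW = ΣΣ(x−x̄ᵢ)² = 501.333
MSB = 1575.884/2 = 787.9420; MSW = 501.333/20 = 25.0667
F = MSB/MSW = 31.4339
df = (2, 20)
p-value (upper-tail) = 0.00000
At α=0.05: p < α → reject H₀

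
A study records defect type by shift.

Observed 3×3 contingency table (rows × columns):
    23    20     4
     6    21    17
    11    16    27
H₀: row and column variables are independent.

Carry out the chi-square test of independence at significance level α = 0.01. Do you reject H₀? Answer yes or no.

reject H₀: yes

Row totals [47, 44, 54], col totals [40, 57, 48], n=145
χ² = (23−12.97)²/12.97 + (20−18.48)²/18.48 + (4−15.56)²/15.56 + (6−12.14)²/12.14 + (21−17.30)²/17.30 + (17−14.57)²/14.57 + (11−14.90)²/14.90 + (16−21.23)²/21.23 + (27−17.88)²/17.88 = 27.7462
df = 4
p-value (upper-tail) = 0.00001
At α=0.01: p < α → reject H₀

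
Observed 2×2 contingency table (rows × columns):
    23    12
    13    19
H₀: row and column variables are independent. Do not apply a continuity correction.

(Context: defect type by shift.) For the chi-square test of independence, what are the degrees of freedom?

degrees of freedom = 1

df = (r−1)(c−1) = (2−1)·(2−1) = 1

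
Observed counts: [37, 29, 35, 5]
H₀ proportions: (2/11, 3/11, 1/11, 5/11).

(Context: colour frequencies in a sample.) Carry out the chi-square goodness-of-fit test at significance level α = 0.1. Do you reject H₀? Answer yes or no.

n = 106; E_i = n·p_i = [19.27, 28.91, 9.64, 48.18]
χ² = (37−19.27)²/19.27 + (29−28.91)²/28.91 + (35−9.64)²/9.64 + (5−48.18)²/48.18 = 121.7657
df = 3
p-value (upper-tail) = 0.00000
At α=0.1: p < α → reject H₀

reject H₀: yes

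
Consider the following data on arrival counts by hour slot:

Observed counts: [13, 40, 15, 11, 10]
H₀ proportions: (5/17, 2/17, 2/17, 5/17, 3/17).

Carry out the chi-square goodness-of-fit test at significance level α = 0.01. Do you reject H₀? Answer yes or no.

n = 89; E_i = n·p_i = [26.18, 10.47, 10.47, 26.18, 15.71]
χ² = (13−26.18)²/26.18 + (40−10.47)²/10.47 + (15−10.47)²/10.47 + (11−26.18)²/26.18 + (10−15.71)²/15.71 = 102.7434
df = 4
p-value (upper-tail) = 0.00000
At α=0.01: p < α → reject H₀

reject H₀: yes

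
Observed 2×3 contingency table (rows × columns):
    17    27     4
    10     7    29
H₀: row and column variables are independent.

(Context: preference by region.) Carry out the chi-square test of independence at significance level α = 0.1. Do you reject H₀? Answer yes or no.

Row totals [48, 46], col totals [27, 34, 33], n=94
χ² = (17−13.79)²/13.79 + (27−17.36)²/17.36 + (4−16.85)²/16.85 + (10−13.21)²/13.21 + (7−16.64)²/16.64 + (29−16.15)²/16.15 = 32.4911
df = 2
p-value (upper-tail) = 0.00000
At α=0.1: p < α → reject H₀

reject H₀: yes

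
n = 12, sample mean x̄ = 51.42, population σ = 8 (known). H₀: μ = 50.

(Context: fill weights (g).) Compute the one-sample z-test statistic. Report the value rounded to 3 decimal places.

test statistic = 0.615

SE = σ/√n = 8/√12 = 2.3094
z = (x̄−μ₀)/SE = (51.42−50)/2.3094 = 0.6149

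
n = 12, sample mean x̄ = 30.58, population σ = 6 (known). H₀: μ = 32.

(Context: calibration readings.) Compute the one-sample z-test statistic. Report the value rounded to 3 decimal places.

SE = σ/√n = 6/√12 = 1.7321
z = (x̄−μ₀)/SE = (30.58−32)/1.7321 = -0.8198

test statistic = -0.820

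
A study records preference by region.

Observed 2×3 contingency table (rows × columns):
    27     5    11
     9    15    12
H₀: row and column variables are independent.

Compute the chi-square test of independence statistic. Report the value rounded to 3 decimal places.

test statistic = 13.529

Row totals [43, 36], col totals [36, 20, 23], n=79
χ² = (27−19.59)²/19.59 + (5−10.89)²/10.89 + (11−12.52)²/12.52 + (9−16.41)²/16.41 + (15−9.11)²/9.11 + (12−10.48)²/10.48 = 13.5294
df = 2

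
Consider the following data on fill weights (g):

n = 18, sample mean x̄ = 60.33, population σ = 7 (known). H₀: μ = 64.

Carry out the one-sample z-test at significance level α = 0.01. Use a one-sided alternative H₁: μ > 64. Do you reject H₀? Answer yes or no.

SE = σ/√n = 7/√18 = 1.6499
z = (x̄−μ₀)/SE = (60.33−64)/1.6499 = -2.2244
p-value (one-sided, H₁ greater) = 0.98694
At α=0.01: p ≥ α → fail to reject H₀

reject H₀: no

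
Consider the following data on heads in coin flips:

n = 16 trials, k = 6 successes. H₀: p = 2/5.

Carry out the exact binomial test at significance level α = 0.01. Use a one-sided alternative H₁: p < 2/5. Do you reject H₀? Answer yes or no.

reject H₀: no

Exact binomial: n=16, k=6, p₀=2/5=0.4000
P(X≤6) from Σ C(n,i)·p₀^i·(1−p₀)^(n−i)
p-value (one-sided, H₁ less) = 0.52717
At α=0.01: p ≥ α → fail to reject H₀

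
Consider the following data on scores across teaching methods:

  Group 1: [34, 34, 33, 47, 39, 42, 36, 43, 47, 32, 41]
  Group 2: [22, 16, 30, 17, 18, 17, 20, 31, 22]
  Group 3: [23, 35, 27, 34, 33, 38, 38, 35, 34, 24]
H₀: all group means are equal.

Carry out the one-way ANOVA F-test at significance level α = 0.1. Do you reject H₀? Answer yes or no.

Group means [38.91, 21.44, 32.10], grand mean 31.400
SSB = Σnᵢ(x̄ᵢ−x̄)² = 1517.169; SSW = ΣΣ(x−x̄ᵢ)² = 818.031
MSB = 1517.169/2 = 758.5843; MSW = 818.031/27 = 30.2975
F = MSB/MSW = 25.0379
df = (2, 27)
p-value (upper-tail) = 0.00000
At α=0.1: p < α → reject H₀

reject H₀: yes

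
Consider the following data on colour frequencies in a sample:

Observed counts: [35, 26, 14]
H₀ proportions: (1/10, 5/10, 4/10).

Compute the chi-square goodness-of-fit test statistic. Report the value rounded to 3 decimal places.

n = 75; E_i = n·p_i = [7.50, 37.50, 30.00]
χ² = (35−7.50)²/7.50 + (26−37.50)²/37.50 + (14−30.00)²/30.00 = 112.8933
df = 2

test statistic = 112.893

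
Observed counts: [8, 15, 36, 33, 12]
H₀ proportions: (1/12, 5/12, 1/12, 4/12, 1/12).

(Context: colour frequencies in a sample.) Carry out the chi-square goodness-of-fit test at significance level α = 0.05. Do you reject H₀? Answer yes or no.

n = 104; E_i = n·p_i = [8.67, 43.33, 8.67, 34.67, 8.67]
χ² = (8−8.67)²/8.67 + (15−43.33)²/43.33 + (36−8.67)²/8.67 + (33−34.67)²/34.67 + (12−8.67)²/8.67 = 106.1442
df = 4
p-value (upper-tail) = 0.00000
At α=0.05: p < α → reject H₀

reject H₀: yes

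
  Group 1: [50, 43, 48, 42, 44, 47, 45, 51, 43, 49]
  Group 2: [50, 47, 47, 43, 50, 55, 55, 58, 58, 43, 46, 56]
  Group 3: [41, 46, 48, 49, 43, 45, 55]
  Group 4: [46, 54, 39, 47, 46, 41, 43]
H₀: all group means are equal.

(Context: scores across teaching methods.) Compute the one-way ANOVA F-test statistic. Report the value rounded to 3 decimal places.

test statistic = 2.736

Group means [46.20, 50.67, 46.71, 45.14], grand mean 47.583
SSB = Σnᵢ(x̄ᵢ−x̄)² = 180.198; SSW = ΣΣ(x−x̄ᵢ)² = 702.552
MSB = 180.198/3 = 60.0659; MSW = 702.552/32 = 21.9548
F = MSB/MSW = 2.7359
df = (3, 32)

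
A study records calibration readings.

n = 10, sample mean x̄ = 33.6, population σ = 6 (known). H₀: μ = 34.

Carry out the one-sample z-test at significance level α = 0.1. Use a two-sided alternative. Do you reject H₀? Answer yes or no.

reject H₀: no

SE = σ/√n = 6/√10 = 1.8974
z = (x̄−μ₀)/SE = (33.6−34)/1.8974 = -0.2108
p-value (two-sided) = 0.83303
At α=0.1: p ≥ α → fail to reject H₀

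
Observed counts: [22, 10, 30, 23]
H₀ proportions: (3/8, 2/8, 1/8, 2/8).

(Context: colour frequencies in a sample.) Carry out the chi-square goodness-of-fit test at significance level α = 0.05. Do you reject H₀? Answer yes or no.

n = 85; E_i = n·p_i = [31.88, 21.25, 10.62, 21.25]
χ² = (22−31.88)²/31.88 + (10−21.25)²/21.25 + (30−10.62)²/10.62 + (23−21.25)²/21.25 = 44.4902
df = 3
p-value (upper-tail) = 0.00000
At α=0.05: p < α → reject H₀

reject H₀: yes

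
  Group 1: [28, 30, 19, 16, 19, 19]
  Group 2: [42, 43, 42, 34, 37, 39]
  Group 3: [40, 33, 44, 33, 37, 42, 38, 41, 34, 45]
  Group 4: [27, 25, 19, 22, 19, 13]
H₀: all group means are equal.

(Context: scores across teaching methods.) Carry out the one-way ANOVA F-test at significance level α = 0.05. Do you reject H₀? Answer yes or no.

Group means [21.83, 39.50, 38.70, 20.83], grand mean 31.429
SSB = Σnᵢ(x̄ᵢ−x̄)² = 2145.590; SSW = ΣΣ(x−x̄ᵢ)² = 525.267
MSB = 2145.590/3 = 715.1968; MSW = 525.267/24 = 21.8861
F = MSB/MSW = 32.6781
df = (3, 24)
p-value (upper-tail) = 0.00000
At α=0.05: p < α → reject H₀

reject H₀: yes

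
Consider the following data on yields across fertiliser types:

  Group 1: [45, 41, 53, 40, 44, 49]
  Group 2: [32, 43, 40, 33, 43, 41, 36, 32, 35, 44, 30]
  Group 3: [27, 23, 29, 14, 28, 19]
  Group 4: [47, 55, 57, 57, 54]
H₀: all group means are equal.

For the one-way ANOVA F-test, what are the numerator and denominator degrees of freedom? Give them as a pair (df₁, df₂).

degrees of freedom = [3, 24]

k = 4 groups, N = 28 total
df = (k−1, N−k) = (4−1, 28−4) = (3, 24)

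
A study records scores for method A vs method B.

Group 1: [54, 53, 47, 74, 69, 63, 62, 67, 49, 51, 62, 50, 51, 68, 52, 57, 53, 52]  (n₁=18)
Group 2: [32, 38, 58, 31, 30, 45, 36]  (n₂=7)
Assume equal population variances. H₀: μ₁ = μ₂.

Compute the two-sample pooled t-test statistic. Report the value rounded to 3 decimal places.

x̄₁=57.444, s₁=8.089, n₁=18
x̄₂=38.571, s₂=9.998, n₂=7
s_p² = [17·8.089² + 6·9.998²]/23 = 74.4417
SE = √(s_p²·(1/18+1/7)) = 3.8432
t = (57.444−38.571)/3.8432 = 4.9108
df = 23

test statistic = 4.911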